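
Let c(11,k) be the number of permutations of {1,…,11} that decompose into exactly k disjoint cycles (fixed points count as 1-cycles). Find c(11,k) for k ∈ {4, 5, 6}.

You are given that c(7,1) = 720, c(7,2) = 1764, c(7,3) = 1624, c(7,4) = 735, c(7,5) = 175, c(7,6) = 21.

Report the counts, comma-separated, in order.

[8] T[8,1]:7*720+0=5040 · T[8,2]:7*1764+720=13068 · T[8,3]:7*1624+1764=13132 · T[8,4]:7*735+1624=6769 · T[8,5]:7*175+735=1960 · T[8,6]:7*21+175=322
[9] T[9,2]:8*13068+5040=109584 · T[9,3]:8*13132+13068=118124 · T[9,4]:8*6769+13132=67284 · T[9,5]:8*1960+6769=22449 · T[9,6]:8*322+1960=4536
[10] T[10,3]:9*118124+109584=1172700 · T[10,4]:9*67284+118124=723680 · T[10,5]:9*22449+67284=269325 · T[10,6]:9*4536+22449=63273
[11] T[11,4]:10*723680+1172700=8409500 · T[11,5]:10*269325+723680=3416930 · T[11,6]:10*63273+269325=902055
Read c(11,4) = 8409500, c(11,5) = 3416930, c(11,6) = 902055.

8409500, 3416930, 902055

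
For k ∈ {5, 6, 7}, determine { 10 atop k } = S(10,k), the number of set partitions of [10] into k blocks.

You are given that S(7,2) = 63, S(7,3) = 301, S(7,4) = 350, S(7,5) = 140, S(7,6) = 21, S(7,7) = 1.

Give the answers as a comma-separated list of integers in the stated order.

row 8: T[8][3]=3·301+63=966  T[8][4]=4·350+301=1701  T[8][5]=5·140+350=1050  T[8][6]=6·21+140=266  T[8][7]=7·1+21=28
row 9: T[9][4]=4·1701+966=7770  T[9][5]=5·1050+1701=6951  T[9][6]=6·266+1050=2646  T[9][7]=7·28+266=462
row 10: T[10][5]=5·6951+7770=42525  T[10][6]=6·2646+6951=22827  T[10][7]=7·462+2646=5880
Read S(10,5) = 42525, S(10,6) = 22827, S(10,7) = 5880.

42525, 22827, 5880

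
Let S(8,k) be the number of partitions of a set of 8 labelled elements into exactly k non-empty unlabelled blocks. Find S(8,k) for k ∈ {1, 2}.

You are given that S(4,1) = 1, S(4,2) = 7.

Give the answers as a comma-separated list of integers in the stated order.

1, 127

[5] T[5,1]:1*1+0=1 · T[5,2]:2*7+1=15
[6] T[6,1]:1*1+0=1 · T[6,2]:2*15+1=31
[7] T[7,1]:1*1+0=1 · T[7,2]:2*31+1=63
[8] T[8,1]:1*1+0=1 · T[8,2]:2*63+1=127
Read S(8,1) = 1, S(8,2) = 127.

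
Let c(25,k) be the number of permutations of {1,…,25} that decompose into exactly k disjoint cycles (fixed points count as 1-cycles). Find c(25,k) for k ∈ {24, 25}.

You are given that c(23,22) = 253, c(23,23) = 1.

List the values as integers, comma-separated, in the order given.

row 24: T[24][23]=23·1+253=276  T[24][24]=23·0+1=1
row 25: T[25][24]=24·1+276=300  T[25][25]=24·0+1=1
Read c(25,24) = 300, c(25,25) = 1.

300, 1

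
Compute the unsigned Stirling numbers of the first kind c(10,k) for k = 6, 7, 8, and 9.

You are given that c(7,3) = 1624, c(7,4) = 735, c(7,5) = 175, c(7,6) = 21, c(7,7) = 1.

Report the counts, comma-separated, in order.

63273, 9450, 870, 45

i=8: T(8,4)=1624+7·735=6769 | T(8,5)=735+7·175=1960 | T(8,6)=175+7·21=322 | T(8,7)=21+7·1=28 | T(8,8)=1+7·0=1
i=9: T(9,5)=6769+8·1960=22449 | T(9,6)=1960+8·322=4536 | T(9,7)=322+8·28=546 | T(9,8)=28+8·1=36 | T(9,9)=1+8·0=1
i=10: T(10,6)=22449+9·4536=63273 | T(10,7)=4536+9·546=9450 | T(10,8)=546+9·36=870 | T(10,9)=36+9·1=45
Read c(10,6) = 63273, c(10,7) = 9450, c(10,8) = 870, c(10,9) = 45.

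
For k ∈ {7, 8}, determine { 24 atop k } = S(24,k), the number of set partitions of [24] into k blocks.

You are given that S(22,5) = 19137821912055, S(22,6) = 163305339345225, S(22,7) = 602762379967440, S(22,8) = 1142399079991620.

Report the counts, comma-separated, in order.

31677463851804540, 82318282158320505

row 23: T[23][6]=6·163305339345225+19137821912055=998969857983405  T[23][7]=7·602762379967440+163305339345225=4382641999117305  T[23][8]=8·1142399079991620+602762379967440=9741955019900400
row 24: T[24][7]=7·4382641999117305+998969857983405=31677463851804540  T[24][8]=8·9741955019900400+4382641999117305=82318282158320505
Read S(24,7) = 31677463851804540, S(24,8) = 82318282158320505.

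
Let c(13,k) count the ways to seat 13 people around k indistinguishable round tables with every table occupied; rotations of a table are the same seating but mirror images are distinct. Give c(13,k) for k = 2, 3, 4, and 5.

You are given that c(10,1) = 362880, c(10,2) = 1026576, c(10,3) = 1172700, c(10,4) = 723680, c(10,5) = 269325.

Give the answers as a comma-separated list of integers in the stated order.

r11: T_11,1=10×362880+0=3628800; T_11,2=10×1026576+362880=10628640; T_11,3=10×1172700+1026576=12753576; T_11,4=10×723680+1172700=8409500; T_11,5=10×269325+723680=3416930
r12: T_12,1=11×3628800+0=39916800; T_12,2=11×10628640+3628800=120543840; T_12,3=11×12753576+10628640=150917976; T_12,4=11×8409500+12753576=105258076; T_12,5=11×3416930+8409500=45995730
r13: T_13,2=12×120543840+39916800=1486442880; T_13,3=12×150917976+120543840=1931559552; T_13,4=12×105258076+150917976=1414014888; T_13,5=12×45995730+105258076=657206836
Read c(13,2) = 1486442880, c(13,3) = 1931559552, c(13,4) = 1414014888, c(13,5) = 657206836.

1486442880, 1931559552, 1414014888, 657206836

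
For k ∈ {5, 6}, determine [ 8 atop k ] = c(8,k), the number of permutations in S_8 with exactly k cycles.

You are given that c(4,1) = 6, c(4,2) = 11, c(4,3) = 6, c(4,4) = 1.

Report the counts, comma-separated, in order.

row 5: T[5][2]=4·11+6=50  T[5][3]=4·6+11=35  T[5][4]=4·1+6=10  T[5][5]=4·0+1=1
row 6: T[6][3]=5·35+50=225  T[6][4]=5·10+35=85  T[6][5]=5·1+10=15  T[6][6]=5·0+1=1
row 7: T[7][4]=6·85+225=735  T[7][5]=6·15+85=175  T[7][6]=6·1+15=21
row 8: T[8][5]=7·175+735=1960  T[8][6]=7·21+175=322
Read c(8,5) = 1960, c(8,6) = 322.

1960, 322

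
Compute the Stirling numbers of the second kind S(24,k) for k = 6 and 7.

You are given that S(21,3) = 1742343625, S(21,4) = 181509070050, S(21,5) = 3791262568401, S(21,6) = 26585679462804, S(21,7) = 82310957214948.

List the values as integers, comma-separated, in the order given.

r22: T_22,4=4×181509070050+1742343625=727778623825; T_22,5=5×3791262568401+181509070050=19137821912055; T_22,6=6×26585679462804+3791262568401=163305339345225; T_22,7=7×82310957214948+26585679462804=602762379967440
r23: T_23,5=5×19137821912055+727778623825=96416888184100; T_23,6=6×163305339345225+19137821912055=998969857983405; T_23,7=7×602762379967440+163305339345225=4382641999117305
r24: T_24,6=6×998969857983405+96416888184100=6090236036084530; T_24,7=7×4382641999117305+998969857983405=31677463851804540
Read S(24,6) = 6090236036084530, S(24,7) = 31677463851804540.

6090236036084530, 31677463851804540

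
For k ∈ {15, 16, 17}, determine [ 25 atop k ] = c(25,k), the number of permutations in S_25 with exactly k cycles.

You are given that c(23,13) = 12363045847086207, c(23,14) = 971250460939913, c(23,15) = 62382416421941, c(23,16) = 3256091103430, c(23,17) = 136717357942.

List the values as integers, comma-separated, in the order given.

92446911376173550, 5700586321864500, 290886679867135

@24  (24,14):971250460939913·23+12363045847086207→34701806448704206, (24,15):62382416421941·23+971250460939913→2406046038644556, (24,16):3256091103430·23+62382416421941→137272511800831, (24,17):136717357942·23+3256091103430→6400590336096
@25  (25,15):2406046038644556·24+34701806448704206→92446911376173550, (25,16):137272511800831·24+2406046038644556→5700586321864500, (25,17):6400590336096·24+137272511800831→290886679867135
Read c(25,15) = 92446911376173550, c(25,16) = 5700586321864500, c(25,17) = 290886679867135.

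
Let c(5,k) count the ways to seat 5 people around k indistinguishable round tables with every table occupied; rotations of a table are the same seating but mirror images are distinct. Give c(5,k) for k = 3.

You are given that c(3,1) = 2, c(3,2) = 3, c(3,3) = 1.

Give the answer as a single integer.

35

row 4: T[4][2]=3·3+2=11  T[4][3]=3·1+3=6
row 5: T[5][3]=4·6+11=35
Read c(5,3) = 35.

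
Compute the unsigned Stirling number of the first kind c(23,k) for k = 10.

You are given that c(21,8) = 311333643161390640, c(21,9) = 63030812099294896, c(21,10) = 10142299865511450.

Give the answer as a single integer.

[22] T[22,9]:21*63030812099294896+311333643161390640=1634980697246583456 · T[22,10]:21*10142299865511450+63030812099294896=276019109275035346
[23] T[23,10]:22*276019109275035346+1634980697246583456=7707401101297361068
Read c(23,10) = 7707401101297361068.

7707401101297361068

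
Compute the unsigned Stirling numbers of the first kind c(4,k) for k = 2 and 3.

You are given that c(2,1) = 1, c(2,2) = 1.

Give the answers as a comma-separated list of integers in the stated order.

11, 6

@3  (3,1):1·2+0→2, (3,2):1·2+1→3, (3,3):0·2+1→1
@4  (4,2):3·3+2→11, (4,3):1·3+3→6
Read c(4,2) = 11, c(4,3) = 6.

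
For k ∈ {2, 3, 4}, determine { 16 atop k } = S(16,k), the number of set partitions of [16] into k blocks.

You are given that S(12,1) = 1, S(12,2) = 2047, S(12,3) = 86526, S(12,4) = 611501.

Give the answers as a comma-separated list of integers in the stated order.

i=13: T(13,1)=0+1·1=1 | T(13,2)=1+2·2047=4095 | T(13,3)=2047+3·86526=261625 | T(13,4)=86526+4·611501=2532530
i=14: T(14,1)=0+1·1=1 | T(14,2)=1+2·4095=8191 | T(14,3)=4095+3·261625=788970 | T(14,4)=261625+4·2532530=10391745
i=15: T(15,1)=0+1·1=1 | T(15,2)=1+2·8191=16383 | T(15,3)=8191+3·788970=2375101 | T(15,4)=788970+4·10391745=42355950
i=16: T(16,2)=1+2·16383=32767 | T(16,3)=16383+3·2375101=7141686 | T(16,4)=2375101+4·42355950=171798901
Read S(16,2) = 32767, S(16,3) = 7141686, S(16,4) = 171798901.

32767, 7141686, 171798901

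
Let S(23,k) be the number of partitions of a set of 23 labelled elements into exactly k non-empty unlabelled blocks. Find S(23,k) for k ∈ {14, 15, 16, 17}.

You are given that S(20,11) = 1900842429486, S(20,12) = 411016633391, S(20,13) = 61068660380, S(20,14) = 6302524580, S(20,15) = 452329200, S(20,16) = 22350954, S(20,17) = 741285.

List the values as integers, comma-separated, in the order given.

68629175807115, 8479404429331, 762361127264, 49916988803

r21: T_21,12=12×411016633391+1900842429486=6833042030178; T_21,13=13×61068660380+411016633391=1204909218331; T_21,14=14×6302524580+61068660380=149304004500; T_21,15=15×452329200+6302524580=13087462580; T_21,16=16×22350954+452329200=809944464; T_21,17=17×741285+22350954=34952799
r22: T_22,13=13×1204909218331+6833042030178=22496861868481; T_22,14=14×149304004500+1204909218331=3295165281331; T_22,15=15×13087462580+149304004500=345615943200; T_22,16=16×809944464+13087462580=26046574004; T_22,17=17×34952799+809944464=1404142047
r23: T_23,14=14×3295165281331+22496861868481=68629175807115; T_23,15=15×345615943200+3295165281331=8479404429331; T_23,16=16×26046574004+345615943200=762361127264; T_23,17=17×1404142047+26046574004=49916988803
Read S(23,14) = 68629175807115, S(23,15) = 8479404429331, S(23,16) = 762361127264, S(23,17) = 49916988803.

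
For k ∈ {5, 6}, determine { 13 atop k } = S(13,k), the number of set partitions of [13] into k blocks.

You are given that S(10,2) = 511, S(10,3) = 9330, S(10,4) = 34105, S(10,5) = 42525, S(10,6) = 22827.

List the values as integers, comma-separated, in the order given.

[11] T[11,3]:3*9330+511=28501 · T[11,4]:4*34105+9330=145750 · T[11,5]:5*42525+34105=246730 · T[11,6]:6*22827+42525=179487
[12] T[12,4]:4*145750+28501=611501 · T[12,5]:5*246730+145750=1379400 · T[12,6]:6*179487+246730=1323652
[13] T[13,5]:5*1379400+611501=7508501 · T[13,6]:6*1323652+1379400=9321312
Read S(13,5) = 7508501, S(13,6) = 9321312.

7508501, 9321312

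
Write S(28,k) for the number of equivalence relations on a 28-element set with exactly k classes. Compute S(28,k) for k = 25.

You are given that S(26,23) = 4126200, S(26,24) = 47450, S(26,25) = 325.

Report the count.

i=27: T(27,24)=4126200+24·47450=5265000 | T(27,25)=47450+25·325=55575
i=28: T(28,25)=5265000+25·55575=6654375
Read S(28,25) = 6654375.

6654375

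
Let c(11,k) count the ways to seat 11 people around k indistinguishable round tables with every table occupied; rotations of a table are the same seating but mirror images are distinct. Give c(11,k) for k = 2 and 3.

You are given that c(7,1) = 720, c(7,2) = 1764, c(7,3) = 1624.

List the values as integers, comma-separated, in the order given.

10628640, 12753576

@8  (8,1):720·7+0→5040, (8,2):1764·7+720→13068, (8,3):1624·7+1764→13132
@9  (9,1):5040·8+0→40320, (9,2):13068·8+5040→109584, (9,3):13132·8+13068→118124
@10  (10,1):40320·9+0→362880, (10,2):109584·9+40320→1026576, (10,3):118124·9+109584→1172700
@11  (11,2):1026576·10+362880→10628640, (11,3):1172700·10+1026576→12753576
Read c(11,2) = 10628640, c(11,3) = 12753576.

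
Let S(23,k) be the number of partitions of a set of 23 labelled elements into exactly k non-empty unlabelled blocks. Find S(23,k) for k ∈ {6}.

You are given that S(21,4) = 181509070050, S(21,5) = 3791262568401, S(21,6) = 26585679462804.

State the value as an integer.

row 22: T[22][5]=5·3791262568401+181509070050=19137821912055  T[22][6]=6·26585679462804+3791262568401=163305339345225
row 23: T[23][6]=6·163305339345225+19137821912055=998969857983405
Read S(23,6) = 998969857983405.

998969857983405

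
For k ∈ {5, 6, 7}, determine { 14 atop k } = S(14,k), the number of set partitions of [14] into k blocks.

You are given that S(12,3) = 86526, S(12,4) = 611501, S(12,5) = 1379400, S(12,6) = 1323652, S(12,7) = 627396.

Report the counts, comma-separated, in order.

@13  (13,4):611501·4+86526→2532530, (13,5):1379400·5+611501→7508501, (13,6):1323652·6+1379400→9321312, (13,7):627396·7+1323652→5715424
@14  (14,5):7508501·5+2532530→40075035, (14,6):9321312·6+7508501→63436373, (14,7):5715424·7+9321312→49329280
Read S(14,5) = 40075035, S(14,6) = 63436373, S(14,7) = 49329280.

40075035, 63436373, 49329280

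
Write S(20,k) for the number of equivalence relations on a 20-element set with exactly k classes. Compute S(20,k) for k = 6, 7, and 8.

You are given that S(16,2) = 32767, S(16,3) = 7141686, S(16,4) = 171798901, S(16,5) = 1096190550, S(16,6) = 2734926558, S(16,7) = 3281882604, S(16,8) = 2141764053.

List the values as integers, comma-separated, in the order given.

4306078895384, 11143554045652, 15170932662679

[17] T[17,3]:3*7141686+32767=21457825 · T[17,4]:4*171798901+7141686=694337290 · T[17,5]:5*1096190550+171798901=5652751651 · T[17,6]:6*2734926558+1096190550=17505749898 · T[17,7]:7*3281882604+2734926558=25708104786 · T[17,8]:8*2141764053+3281882604=20415995028
[18] T[18,4]:4*694337290+21457825=2798806985 · T[18,5]:5*5652751651+694337290=28958095545 · T[18,6]:6*17505749898+5652751651=110687251039 · T[18,7]:7*25708104786+17505749898=197462483400 · T[18,8]:8*20415995028+25708104786=189036065010
[19] T[19,5]:5*28958095545+2798806985=147589284710 · T[19,6]:6*110687251039+28958095545=693081601779 · T[19,7]:7*197462483400+110687251039=1492924634839 · T[19,8]:8*189036065010+197462483400=1709751003480
[20] T[20,6]:6*693081601779+147589284710=4306078895384 · T[20,7]:7*1492924634839+693081601779=11143554045652 · T[20,8]:8*1709751003480+1492924634839=15170932662679
Read S(20,6) = 4306078895384, S(20,7) = 11143554045652, S(20,8) = 15170932662679.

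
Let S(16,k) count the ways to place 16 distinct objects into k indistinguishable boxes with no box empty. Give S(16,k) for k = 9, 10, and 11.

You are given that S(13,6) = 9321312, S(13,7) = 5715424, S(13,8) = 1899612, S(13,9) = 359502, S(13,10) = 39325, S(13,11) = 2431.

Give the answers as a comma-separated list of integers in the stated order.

@14  (14,7):5715424·7+9321312→49329280, (14,8):1899612·8+5715424→20912320, (14,9):359502·9+1899612→5135130, (14,10):39325·10+359502→752752, (14,11):2431·11+39325→66066
@15  (15,8):20912320·8+49329280→216627840, (15,9):5135130·9+20912320→67128490, (15,10):752752·10+5135130→12662650, (15,11):66066·11+752752→1479478
@16  (16,9):67128490·9+216627840→820784250, (16,10):12662650·10+67128490→193754990, (16,11):1479478·11+12662650→28936908
Read S(16,9) = 820784250, S(16,10) = 193754990, S(16,11) = 28936908.

820784250, 193754990, 28936908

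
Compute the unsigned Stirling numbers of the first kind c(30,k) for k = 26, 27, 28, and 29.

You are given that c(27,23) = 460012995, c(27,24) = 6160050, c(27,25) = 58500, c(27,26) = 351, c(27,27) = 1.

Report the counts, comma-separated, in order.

1122686019, 11921175, 90335, 435

i=28: T(28,24)=460012995+27·6160050=626334345 | T(28,25)=6160050+27·58500=7739550 | T(28,26)=58500+27·351=67977 | T(28,27)=351+27·1=378 | T(28,28)=1+27·0=1
i=29: T(29,25)=626334345+28·7739550=843041745 | T(29,26)=7739550+28·67977=9642906 | T(29,27)=67977+28·378=78561 | T(29,28)=378+28·1=406 | T(29,29)=1+28·0=1
i=30: T(30,26)=843041745+29·9642906=1122686019 | T(30,27)=9642906+29·78561=11921175 | T(30,28)=78561+29·406=90335 | T(30,29)=406+29·1=435
Read c(30,26) = 1122686019, c(30,27) = 11921175, c(30,28) = 90335, c(30,29) = 435.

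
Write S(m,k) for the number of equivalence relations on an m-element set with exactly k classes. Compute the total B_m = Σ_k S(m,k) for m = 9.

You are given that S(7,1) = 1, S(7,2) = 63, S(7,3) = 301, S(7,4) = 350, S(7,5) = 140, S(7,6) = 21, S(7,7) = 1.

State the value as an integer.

[8] T[8,1]:1*1+0=1 · T[8,2]:2*63+1=127 · T[8,3]:3*301+63=966 · T[8,4]:4*350+301=1701 · T[8,5]:5*140+350=1050 · T[8,6]:6*21+140=266 · T[8,7]:7*1+21=28 · T[8,8]:8*0+1=1
[9] T[9,1]:1*1+0=1 · T[9,2]:2*127+1=255 · T[9,3]:3*966+127=3025 · T[9,4]:4*1701+966=7770 · T[9,5]:5*1050+1701=6951 · T[9,6]:6*266+1050=2646 · T[9,7]:7*28+266=462 · T[9,8]:8*1+28=36 · T[9,9]:9*0+1=1
B_9 = ΣS(9,k) = 1+255+3025+7770+6951+2646+462+36+1 = 21147

21147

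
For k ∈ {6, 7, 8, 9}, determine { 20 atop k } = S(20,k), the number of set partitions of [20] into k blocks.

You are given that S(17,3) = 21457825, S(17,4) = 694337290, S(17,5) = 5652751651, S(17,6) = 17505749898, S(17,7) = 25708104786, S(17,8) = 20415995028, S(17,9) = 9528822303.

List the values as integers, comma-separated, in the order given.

4306078895384, 11143554045652, 15170932662679, 12011282644725

[18] T[18,4]:4*694337290+21457825=2798806985 · T[18,5]:5*5652751651+694337290=28958095545 · T[18,6]:6*17505749898+5652751651=110687251039 · T[18,7]:7*25708104786+17505749898=197462483400 · T[18,8]:8*20415995028+25708104786=189036065010 · T[18,9]:9*9528822303+20415995028=106175395755
[19] T[19,5]:5*28958095545+2798806985=147589284710 · T[19,6]:6*110687251039+28958095545=693081601779 · T[19,7]:7*197462483400+110687251039=1492924634839 · T[19,8]:8*189036065010+197462483400=1709751003480 · T[19,9]:9*106175395755+189036065010=1144614626805
[20] T[20,6]:6*693081601779+147589284710=4306078895384 · T[20,7]:7*1492924634839+693081601779=11143554045652 · T[20,8]:8*1709751003480+1492924634839=15170932662679 · T[20,9]:9*1144614626805+1709751003480=12011282644725
Read S(20,6) = 4306078895384, S(20,7) = 11143554045652, S(20,8) = 15170932662679, S(20,9) = 12011282644725.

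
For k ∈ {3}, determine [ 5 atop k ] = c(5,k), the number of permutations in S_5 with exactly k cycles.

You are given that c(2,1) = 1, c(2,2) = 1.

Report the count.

35

r3: T_3,1=2×1+0=2; T_3,2=2×1+1=3; T_3,3=2×0+1=1
r4: T_4,2=3×3+2=11; T_4,3=3×1+3=6
r5: T_5,3=4×6+11=35
Read c(5,3) = 35.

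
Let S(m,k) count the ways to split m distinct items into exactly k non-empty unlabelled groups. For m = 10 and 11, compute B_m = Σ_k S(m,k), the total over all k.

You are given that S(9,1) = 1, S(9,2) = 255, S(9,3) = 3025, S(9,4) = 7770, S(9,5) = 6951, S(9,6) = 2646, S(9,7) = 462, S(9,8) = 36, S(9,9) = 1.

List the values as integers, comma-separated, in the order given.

i=10: T(10,1)=0+1·1=1 | T(10,2)=1+2·255=511 | T(10,3)=255+3·3025=9330 | T(10,4)=3025+4·7770=34105 | T(10,5)=7770+5·6951=42525 | T(10,6)=6951+6·2646=22827 | T(10,7)=2646+7·462=5880 | T(10,8)=462+8·36=750 | T(10,9)=36+9·1=45 | T(10,10)=1+10·0=1
i=11: T(11,1)=0+1·1=1 | T(11,2)=1+2·511=1023 | T(11,3)=511+3·9330=28501 | T(11,4)=9330+4·34105=145750 | T(11,5)=34105+5·42525=246730 | T(11,6)=42525+6·22827=179487 | T(11,7)=22827+7·5880=63987 | T(11,8)=5880+8·750=11880 | T(11,9)=750+9·45=1155 | T(11,10)=45+10·1=55 | T(11,11)=1+11·0=1
B_10 = ΣS(10,k) = 1+511+9330+34105+42525+22827+5880+750+45+1 = 115975
B_11 = ΣS(11,k) = 1+1023+28501+145750+246730+179487+63987+11880+1155+55+1 = 678570

115975, 678570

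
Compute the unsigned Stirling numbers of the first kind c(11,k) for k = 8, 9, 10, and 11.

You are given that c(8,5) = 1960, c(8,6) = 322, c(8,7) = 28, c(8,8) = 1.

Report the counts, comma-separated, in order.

18150, 1320, 55, 1

i=9: T(9,6)=1960+8·322=4536 | T(9,7)=322+8·28=546 | T(9,8)=28+8·1=36 | T(9,9)=1+8·0=1
i=10: T(10,7)=4536+9·546=9450 | T(10,8)=546+9·36=870 | T(10,9)=36+9·1=45 | T(10,10)=1+9·0=1
i=11: T(11,8)=9450+10·870=18150 | T(11,9)=870+10·45=1320 | T(11,10)=45+10·1=55 | T(11,11)=1+10·0=1
Read c(11,8) = 18150, c(11,9) = 1320, c(11,10) = 55, c(11,11) = 1.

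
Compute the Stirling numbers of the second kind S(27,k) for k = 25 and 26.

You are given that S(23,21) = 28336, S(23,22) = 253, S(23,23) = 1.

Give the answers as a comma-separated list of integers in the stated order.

@24  (24,22):253·22+28336→33902, (24,23):1·23+253→276, (24,24):0·24+1→1
@25  (25,23):276·23+33902→40250, (25,24):1·24+276→300, (25,25):0·25+1→1
@26  (26,24):300·24+40250→47450, (26,25):1·25+300→325, (26,26):0·26+1→1
@27  (27,25):325·25+47450→55575, (27,26):1·26+325→351
Read S(27,25) = 55575, S(27,26) = 351.

55575, 351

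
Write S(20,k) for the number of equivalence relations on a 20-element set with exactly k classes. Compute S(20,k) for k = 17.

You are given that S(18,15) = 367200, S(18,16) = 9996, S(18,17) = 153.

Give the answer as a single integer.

741285

@19  (19,16):9996·16+367200→527136, (19,17):153·17+9996→12597
@20  (20,17):12597·17+527136→741285
Read S(20,17) = 741285.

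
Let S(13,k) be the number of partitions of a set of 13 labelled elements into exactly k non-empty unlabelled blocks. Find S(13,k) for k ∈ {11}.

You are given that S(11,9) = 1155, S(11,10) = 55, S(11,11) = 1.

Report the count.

r12: T_12,10=10×55+1155=1705; T_12,11=11×1+55=66
r13: T_13,11=11×66+1705=2431
Read S(13,11) = 2431.

2431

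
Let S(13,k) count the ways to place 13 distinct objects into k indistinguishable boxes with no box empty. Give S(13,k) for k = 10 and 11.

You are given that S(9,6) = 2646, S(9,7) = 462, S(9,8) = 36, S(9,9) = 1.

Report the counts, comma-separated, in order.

39325, 2431

row 10: T[10][7]=7·462+2646=5880  T[10][8]=8·36+462=750  T[10][9]=9·1+36=45  T[10][10]=10·0+1=1
row 11: T[11][8]=8·750+5880=11880  T[11][9]=9·45+750=1155  T[11][10]=10·1+45=55  T[11][11]=11·0+1=1
row 12: T[12][9]=9·1155+11880=22275  T[12][10]=10·55+1155=1705  T[12][11]=11·1+55=66
row 13: T[13][10]=10·1705+22275=39325  T[13][11]=11·66+1705=2431
Read S(13,10) = 39325, S(13,11) = 2431.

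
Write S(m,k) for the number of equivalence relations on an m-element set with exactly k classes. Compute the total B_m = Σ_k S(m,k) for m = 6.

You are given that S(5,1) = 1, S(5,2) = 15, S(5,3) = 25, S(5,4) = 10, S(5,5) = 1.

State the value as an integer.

row 6: T[6][1]=1·1+0=1  T[6][2]=2·15+1=31  T[6][3]=3·25+15=90  T[6][4]=4·10+25=65  T[6][5]=5·1+10=15  T[6][6]=6·0+1=1
B_6 = ΣS(6,k) = 1+31+90+65+15+1 = 203

203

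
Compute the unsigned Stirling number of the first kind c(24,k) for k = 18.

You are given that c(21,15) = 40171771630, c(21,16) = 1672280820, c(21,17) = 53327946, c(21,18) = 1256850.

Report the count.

241276443496

i=22: T(22,16)=40171771630+21·1672280820=75289668850 | T(22,17)=1672280820+21·53327946=2792167686 | T(22,18)=53327946+21·1256850=79721796
i=23: T(23,17)=75289668850+22·2792167686=136717357942 | T(23,18)=2792167686+22·79721796=4546047198
i=24: T(24,18)=136717357942+23·4546047198=241276443496
Read c(24,18) = 241276443496.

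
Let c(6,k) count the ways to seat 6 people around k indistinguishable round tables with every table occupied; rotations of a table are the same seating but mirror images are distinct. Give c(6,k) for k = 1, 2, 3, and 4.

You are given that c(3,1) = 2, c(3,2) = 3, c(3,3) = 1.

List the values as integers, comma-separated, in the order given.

120, 274, 225, 85

i=4: T(4,1)=0+3·2=6 | T(4,2)=2+3·3=11 | T(4,3)=3+3·1=6 | T(4,4)=1+3·0=1
i=5: T(5,1)=0+4·6=24 | T(5,2)=6+4·11=50 | T(5,3)=11+4·6=35 | T(5,4)=6+4·1=10
i=6: T(6,1)=0+5·24=120 | T(6,2)=24+5·50=274 | T(6,3)=50+5·35=225 | T(6,4)=35+5·10=85
Read c(6,1) = 120, c(6,2) = 274, c(6,3) = 225, c(6,4) = 85.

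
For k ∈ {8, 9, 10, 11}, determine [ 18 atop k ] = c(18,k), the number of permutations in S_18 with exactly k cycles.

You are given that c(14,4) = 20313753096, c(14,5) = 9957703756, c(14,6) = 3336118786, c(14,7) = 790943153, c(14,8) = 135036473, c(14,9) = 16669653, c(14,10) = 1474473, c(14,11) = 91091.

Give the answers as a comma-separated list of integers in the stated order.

[15] T[15,5]:14*9957703756+20313753096=159721605680 · T[15,6]:14*3336118786+9957703756=56663366760 · T[15,7]:14*790943153+3336118786=14409322928 · T[15,8]:14*135036473+790943153=2681453775 · T[15,9]:14*16669653+135036473=368411615 · T[15,10]:14*1474473+16669653=37312275 · T[15,11]:14*91091+1474473=2749747
[16] T[16,6]:15*56663366760+159721605680=1009672107080 · T[16,7]:15*14409322928+56663366760=272803210680 · T[16,8]:15*2681453775+14409322928=54631129553 · T[16,9]:15*368411615+2681453775=8207628000 · T[16,10]:15*37312275+368411615=928095740 · T[16,11]:15*2749747+37312275=78558480
[17] T[17,7]:16*272803210680+1009672107080=5374523477960 · T[17,8]:16*54631129553+272803210680=1146901283528 · T[17,9]:16*8207628000+54631129553=185953177553 · T[17,10]:16*928095740+8207628000=23057159840 · T[17,11]:16*78558480+928095740=2185031420
[18] T[18,8]:17*1146901283528+5374523477960=24871845297936 · T[18,9]:17*185953177553+1146901283528=4308105301929 · T[18,10]:17*23057159840+185953177553=577924894833 · T[18,11]:17*2185031420+23057159840=60202693980
Read c(18,8) = 24871845297936, c(18,9) = 4308105301929, c(18,10) = 577924894833, c(18,11) = 60202693980.

24871845297936, 4308105301929, 577924894833, 60202693980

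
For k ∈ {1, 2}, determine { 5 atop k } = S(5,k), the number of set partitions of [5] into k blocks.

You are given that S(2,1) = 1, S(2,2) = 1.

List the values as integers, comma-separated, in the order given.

1, 15

r3: T_3,1=1×1+0=1; T_3,2=2×1+1=3
r4: T_4,1=1×1+0=1; T_4,2=2×3+1=7
r5: T_5,1=1×1+0=1; T_5,2=2×7+1=15
Read S(5,1) = 1, S(5,2) = 15.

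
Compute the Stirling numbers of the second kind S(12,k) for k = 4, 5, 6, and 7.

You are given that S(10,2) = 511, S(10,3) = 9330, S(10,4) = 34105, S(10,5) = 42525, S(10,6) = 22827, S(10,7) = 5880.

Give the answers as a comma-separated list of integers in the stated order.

611501, 1379400, 1323652, 627396

i=11: T(11,3)=511+3·9330=28501 | T(11,4)=9330+4·34105=145750 | T(11,5)=34105+5·42525=246730 | T(11,6)=42525+6·22827=179487 | T(11,7)=22827+7·5880=63987
i=12: T(12,4)=28501+4·145750=611501 | T(12,5)=145750+5·246730=1379400 | T(12,6)=246730+6·179487=1323652 | T(12,7)=179487+7·63987=627396
Read S(12,4) = 611501, S(12,5) = 1379400, S(12,6) = 1323652, S(12,7) = 627396.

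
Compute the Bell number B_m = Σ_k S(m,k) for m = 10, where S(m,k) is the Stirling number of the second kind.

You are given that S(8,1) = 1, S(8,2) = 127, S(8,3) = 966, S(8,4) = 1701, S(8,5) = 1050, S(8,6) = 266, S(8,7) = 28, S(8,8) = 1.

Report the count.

i=9: T(9,1)=0+1·1=1 | T(9,2)=1+2·127=255 | T(9,3)=127+3·966=3025 | T(9,4)=966+4·1701=7770 | T(9,5)=1701+5·1050=6951 | T(9,6)=1050+6·266=2646 | T(9,7)=266+7·28=462 | T(9,8)=28+8·1=36 | T(9,9)=1+9·0=1
i=10: T(10,1)=0+1·1=1 | T(10,2)=1+2·255=511 | T(10,3)=255+3·3025=9330 | T(10,4)=3025+4·7770=34105 | T(10,5)=7770+5·6951=42525 | T(10,6)=6951+6·2646=22827 | T(10,7)=2646+7·462=5880 | T(10,8)=462+8·36=750 | T(10,9)=36+9·1=45 | T(10,10)=1+10·0=1
B_10 = ΣS(10,k) = 1+511+9330+34105+42525+22827+5880+750+45+1 = 115975

115975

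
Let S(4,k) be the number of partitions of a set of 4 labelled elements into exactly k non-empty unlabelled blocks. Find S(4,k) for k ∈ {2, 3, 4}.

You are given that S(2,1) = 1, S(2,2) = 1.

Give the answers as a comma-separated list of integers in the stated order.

@3  (3,1):1·1+0→1, (3,2):1·2+1→3, (3,3):0·3+1→1
@4  (4,2):3·2+1→7, (4,3):1·3+3→6, (4,4):0·4+1→1
Read S(4,2) = 7, S(4,3) = 6, S(4,4) = 1.

7, 6, 1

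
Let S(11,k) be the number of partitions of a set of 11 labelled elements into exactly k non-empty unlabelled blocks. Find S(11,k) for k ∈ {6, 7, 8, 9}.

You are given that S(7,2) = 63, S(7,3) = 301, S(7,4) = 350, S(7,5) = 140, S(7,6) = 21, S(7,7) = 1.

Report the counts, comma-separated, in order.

179487, 63987, 11880, 1155

r8: T_8,3=3×301+63=966; T_8,4=4×350+301=1701; T_8,5=5×140+350=1050; T_8,6=6×21+140=266; T_8,7=7×1+21=28; T_8,8=8×0+1=1
r9: T_9,4=4×1701+966=7770; T_9,5=5×1050+1701=6951; T_9,6=6×266+1050=2646; T_9,7=7×28+266=462; T_9,8=8×1+28=36; T_9,9=9×0+1=1
r10: T_10,5=5×6951+7770=42525; T_10,6=6×2646+6951=22827; T_10,7=7×462+2646=5880; T_10,8=8×36+462=750; T_10,9=9×1+36=45
r11: T_11,6=6×22827+42525=179487; T_11,7=7×5880+22827=63987; T_11,8=8×750+5880=11880; T_11,9=9×45+750=1155
Read S(11,6) = 179487, S(11,7) = 63987, S(11,8) = 11880, S(11,9) = 1155.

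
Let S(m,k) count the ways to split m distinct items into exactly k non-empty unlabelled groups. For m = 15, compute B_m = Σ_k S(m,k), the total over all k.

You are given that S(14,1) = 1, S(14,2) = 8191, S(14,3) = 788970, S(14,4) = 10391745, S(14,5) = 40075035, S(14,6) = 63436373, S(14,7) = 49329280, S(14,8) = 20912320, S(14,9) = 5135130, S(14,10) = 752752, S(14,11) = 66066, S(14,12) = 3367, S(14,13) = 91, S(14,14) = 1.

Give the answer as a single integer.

row 15: T[15][1]=1·1+0=1  T[15][2]=2·8191+1=16383  T[15][3]=3·788970+8191=2375101  T[15][4]=4·10391745+788970=42355950  T[15][5]=5·40075035+10391745=210766920  T[15][6]=6·63436373+40075035=420693273  T[15][7]=7·49329280+63436373=408741333  T[15][8]=8·20912320+49329280=216627840  T[15][9]=9·5135130+20912320=67128490  T[15][10]=10·752752+5135130=12662650  T[15][11]=11·66066+752752=1479478  T[15][12]=12·3367+66066=106470  T[15][13]=13·91+3367=4550  T[15][14]=14·1+91=105  T[15][15]=15·0+1=1
B_15 = ΣS(15,k) = 1+16383+2375101+42355950+210766920+420693273+408741333+216627840+67128490+12662650+1479478+106470+4550+105+1 = 1382958545

1382958545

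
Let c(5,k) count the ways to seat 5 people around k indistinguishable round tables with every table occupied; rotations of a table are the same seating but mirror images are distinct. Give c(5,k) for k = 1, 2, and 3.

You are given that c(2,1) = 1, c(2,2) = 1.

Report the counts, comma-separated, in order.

row 3: T[3][1]=2·1+0=2  T[3][2]=2·1+1=3  T[3][3]=2·0+1=1
row 4: T[4][1]=3·2+0=6  T[4][2]=3·3+2=11  T[4][3]=3·1+3=6
row 5: T[5][1]=4·6+0=24  T[5][2]=4·11+6=50  T[5][3]=4·6+11=35
Read c(5,1) = 24, c(5,2) = 50, c(5,3) = 35.

24, 50, 35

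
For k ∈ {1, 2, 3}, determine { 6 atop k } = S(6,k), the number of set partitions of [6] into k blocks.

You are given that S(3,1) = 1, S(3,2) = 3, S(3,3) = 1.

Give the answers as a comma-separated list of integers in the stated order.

1, 31, 90

@4  (4,1):1·1+0→1, (4,2):3·2+1→7, (4,3):1·3+3→6
@5  (5,1):1·1+0→1, (5,2):7·2+1→15, (5,3):6·3+7→25
@6  (6,1):1·1+0→1, (6,2):15·2+1→31, (6,3):25·3+15→90
Read S(6,1) = 1, S(6,2) = 31, S(6,3) = 90.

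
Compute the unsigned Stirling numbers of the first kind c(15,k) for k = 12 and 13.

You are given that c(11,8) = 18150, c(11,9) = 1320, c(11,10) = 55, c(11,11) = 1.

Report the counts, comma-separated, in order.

143325, 5005

@12  (12,9):1320·11+18150→32670, (12,10):55·11+1320→1925, (12,11):1·11+55→66, (12,12):0·11+1→1
@13  (13,10):1925·12+32670→55770, (13,11):66·12+1925→2717, (13,12):1·12+66→78, (13,13):0·12+1→1
@14  (14,11):2717·13+55770→91091, (14,12):78·13+2717→3731, (14,13):1·13+78→91
@15  (15,12):3731·14+91091→143325, (15,13):91·14+3731→5005
Read c(15,12) = 143325, c(15,13) = 5005.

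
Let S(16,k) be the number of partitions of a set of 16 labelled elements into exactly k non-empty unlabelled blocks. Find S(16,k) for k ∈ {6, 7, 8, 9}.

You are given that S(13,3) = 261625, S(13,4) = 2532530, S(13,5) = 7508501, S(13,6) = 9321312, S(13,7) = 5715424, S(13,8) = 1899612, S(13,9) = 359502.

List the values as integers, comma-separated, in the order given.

[14] T[14,4]:4*2532530+261625=10391745 · T[14,5]:5*7508501+2532530=40075035 · T[14,6]:6*9321312+7508501=63436373 · T[14,7]:7*5715424+9321312=49329280 · T[14,8]:8*1899612+5715424=20912320 · T[14,9]:9*359502+1899612=5135130
[15] T[15,5]:5*40075035+10391745=210766920 · T[15,6]:6*63436373+40075035=420693273 · T[15,7]:7*49329280+63436373=408741333 · T[15,8]:8*20912320+49329280=216627840 · T[15,9]:9*5135130+20912320=67128490
[16] T[16,6]:6*420693273+210766920=2734926558 · T[16,7]:7*408741333+420693273=3281882604 · T[16,8]:8*216627840+408741333=2141764053 · T[16,9]:9*67128490+216627840=820784250
Read S(16,6) = 2734926558, S(16,7) = 3281882604, S(16,8) = 2141764053, S(16,9) = 820784250.

2734926558, 3281882604, 2141764053, 820784250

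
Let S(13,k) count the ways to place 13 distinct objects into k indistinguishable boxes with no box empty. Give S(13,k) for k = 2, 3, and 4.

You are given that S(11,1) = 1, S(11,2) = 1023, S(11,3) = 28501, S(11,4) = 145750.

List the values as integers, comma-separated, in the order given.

4095, 261625, 2532530

[12] T[12,1]:1*1+0=1 · T[12,2]:2*1023+1=2047 · T[12,3]:3*28501+1023=86526 · T[12,4]:4*145750+28501=611501
[13] T[13,2]:2*2047+1=4095 · T[13,3]:3*86526+2047=261625 · T[13,4]:4*611501+86526=2532530
Read S(13,2) = 4095, S(13,3) = 261625, S(13,4) = 2532530.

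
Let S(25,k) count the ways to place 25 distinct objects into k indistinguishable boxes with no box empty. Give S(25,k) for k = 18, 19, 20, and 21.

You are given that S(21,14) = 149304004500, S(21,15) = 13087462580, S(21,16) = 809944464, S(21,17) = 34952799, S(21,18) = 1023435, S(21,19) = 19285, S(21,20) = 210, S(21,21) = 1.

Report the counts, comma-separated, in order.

3275678594925, 166218969675, 6220194750, 168519505

i=22: T(22,15)=149304004500+15·13087462580=345615943200 | T(22,16)=13087462580+16·809944464=26046574004 | T(22,17)=809944464+17·34952799=1404142047 | T(22,18)=34952799+18·1023435=53374629 | T(22,19)=1023435+19·19285=1389850 | T(22,20)=19285+20·210=23485 | T(22,21)=210+21·1=231
i=23: T(23,16)=345615943200+16·26046574004=762361127264 | T(23,17)=26046574004+17·1404142047=49916988803 | T(23,18)=1404142047+18·53374629=2364885369 | T(23,19)=53374629+19·1389850=79781779 | T(23,20)=1389850+20·23485=1859550 | T(23,21)=23485+21·231=28336
i=24: T(24,17)=762361127264+17·49916988803=1610949936915 | T(24,18)=49916988803+18·2364885369=92484925445 | T(24,19)=2364885369+19·79781779=3880739170 | T(24,20)=79781779+20·1859550=116972779 | T(24,21)=1859550+21·28336=2454606
i=25: T(25,18)=1610949936915+18·92484925445=3275678594925 | T(25,19)=92484925445+19·3880739170=166218969675 | T(25,20)=3880739170+20·116972779=6220194750 | T(25,21)=116972779+21·2454606=168519505
Read S(25,18) = 3275678594925, S(25,19) = 166218969675, S(25,20) = 6220194750, S(25,21) = 168519505.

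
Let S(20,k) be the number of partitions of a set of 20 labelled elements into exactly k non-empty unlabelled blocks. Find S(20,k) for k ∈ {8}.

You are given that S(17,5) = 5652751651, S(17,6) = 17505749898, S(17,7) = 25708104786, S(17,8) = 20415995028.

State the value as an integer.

r18: T_18,6=6×17505749898+5652751651=110687251039; T_18,7=7×25708104786+17505749898=197462483400; T_18,8=8×20415995028+25708104786=189036065010
r19: T_19,7=7×197462483400+110687251039=1492924634839; T_19,8=8×189036065010+197462483400=1709751003480
r20: T_20,8=8×1709751003480+1492924634839=15170932662679
Read S(20,8) = 15170932662679.

15170932662679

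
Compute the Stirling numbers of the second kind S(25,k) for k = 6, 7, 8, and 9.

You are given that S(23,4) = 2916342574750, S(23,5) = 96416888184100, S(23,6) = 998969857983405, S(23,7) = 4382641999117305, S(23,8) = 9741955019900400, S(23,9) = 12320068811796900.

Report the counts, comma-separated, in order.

[24] T[24,5]:5*96416888184100+2916342574750=485000783495250 · T[24,6]:6*998969857983405+96416888184100=6090236036084530 · T[24,7]:7*4382641999117305+998969857983405=31677463851804540 · T[24,8]:8*9741955019900400+4382641999117305=82318282158320505 · T[24,9]:9*12320068811796900+9741955019900400=120622574326072500
[25] T[25,6]:6*6090236036084530+485000783495250=37026417000002430 · T[25,7]:7*31677463851804540+6090236036084530=227832482998716310 · T[25,8]:8*82318282158320505+31677463851804540=690223721118368580 · T[25,9]:9*120622574326072500+82318282158320505=1167921451092973005
Read S(25,6) = 37026417000002430, S(25,7) = 227832482998716310, S(25,8) = 690223721118368580, S(25,9) = 1167921451092973005.

37026417000002430, 227832482998716310, 690223721118368580, 1167921451092973005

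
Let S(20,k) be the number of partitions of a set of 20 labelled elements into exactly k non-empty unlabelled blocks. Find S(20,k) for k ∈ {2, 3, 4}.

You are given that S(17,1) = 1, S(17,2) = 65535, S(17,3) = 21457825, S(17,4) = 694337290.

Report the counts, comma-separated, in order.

524287, 580606446, 45232115901

row 18: T[18][1]=1·1+0=1  T[18][2]=2·65535+1=131071  T[18][3]=3·21457825+65535=64439010  T[18][4]=4·694337290+21457825=2798806985
row 19: T[19][1]=1·1+0=1  T[19][2]=2·131071+1=262143  T[19][3]=3·64439010+131071=193448101  T[19][4]=4·2798806985+64439010=11259666950
row 20: T[20][2]=2·262143+1=524287  T[20][3]=3·193448101+262143=580606446  T[20][4]=4·11259666950+193448101=45232115901
Read S(20,2) = 524287, S(20,3) = 580606446, S(20,4) = 45232115901.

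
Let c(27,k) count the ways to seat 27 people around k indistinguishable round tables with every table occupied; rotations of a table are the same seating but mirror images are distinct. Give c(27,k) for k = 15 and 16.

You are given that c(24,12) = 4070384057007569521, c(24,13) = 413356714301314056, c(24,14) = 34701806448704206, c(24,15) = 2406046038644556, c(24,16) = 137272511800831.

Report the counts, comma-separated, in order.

137637641117332879365, 9666373658466991050

r25: T_25,13=24×413356714301314056+4070384057007569521=13990945200239106865; T_25,14=24×34701806448704206+413356714301314056=1246200069070215000; T_25,15=24×2406046038644556+34701806448704206=92446911376173550; T_25,16=24×137272511800831+2406046038644556=5700586321864500
r26: T_26,14=25×1246200069070215000+13990945200239106865=45145946926994481865; T_26,15=25×92446911376173550+1246200069070215000=3557372853474553750; T_26,16=25×5700586321864500+92446911376173550=234961569422786050
r27: T_27,15=26×3557372853474553750+45145946926994481865=137637641117332879365; T_27,16=26×234961569422786050+3557372853474553750=9666373658466991050
Read c(27,15) = 137637641117332879365, c(27,16) = 9666373658466991050.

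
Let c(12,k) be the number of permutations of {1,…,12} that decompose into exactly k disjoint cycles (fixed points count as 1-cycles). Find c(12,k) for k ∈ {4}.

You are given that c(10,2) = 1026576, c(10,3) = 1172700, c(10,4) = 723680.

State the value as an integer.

105258076

@11  (11,3):1172700·10+1026576→12753576, (11,4):723680·10+1172700→8409500
@12  (12,4):8409500·11+12753576→105258076
Read c(12,4) = 105258076.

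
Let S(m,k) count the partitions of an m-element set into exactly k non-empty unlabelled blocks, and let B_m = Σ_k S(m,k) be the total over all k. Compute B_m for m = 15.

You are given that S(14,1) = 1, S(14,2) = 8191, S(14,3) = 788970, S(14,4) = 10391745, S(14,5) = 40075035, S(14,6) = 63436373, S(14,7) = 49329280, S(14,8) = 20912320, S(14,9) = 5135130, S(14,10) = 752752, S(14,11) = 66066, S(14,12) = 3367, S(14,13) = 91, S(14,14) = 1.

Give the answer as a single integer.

1382958545

[15] T[15,1]:1*1+0=1 · T[15,2]:2*8191+1=16383 · T[15,3]:3*788970+8191=2375101 · T[15,4]:4*10391745+788970=42355950 · T[15,5]:5*40075035+10391745=210766920 · T[15,6]:6*63436373+40075035=420693273 · T[15,7]:7*49329280+63436373=408741333 · T[15,8]:8*20912320+49329280=216627840 · T[15,9]:9*5135130+20912320=67128490 · T[15,10]:10*752752+5135130=12662650 · T[15,11]:11*66066+752752=1479478 · T[15,12]:12*3367+66066=106470 · T[15,13]:13*91+3367=4550 · T[15,14]:14*1+91=105 · T[15,15]:15*0+1=1
B_15 = ΣS(15,k) = 1+16383+2375101+42355950+210766920+420693273+408741333+216627840+67128490+12662650+1479478+106470+4550+105+1 = 1382958545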